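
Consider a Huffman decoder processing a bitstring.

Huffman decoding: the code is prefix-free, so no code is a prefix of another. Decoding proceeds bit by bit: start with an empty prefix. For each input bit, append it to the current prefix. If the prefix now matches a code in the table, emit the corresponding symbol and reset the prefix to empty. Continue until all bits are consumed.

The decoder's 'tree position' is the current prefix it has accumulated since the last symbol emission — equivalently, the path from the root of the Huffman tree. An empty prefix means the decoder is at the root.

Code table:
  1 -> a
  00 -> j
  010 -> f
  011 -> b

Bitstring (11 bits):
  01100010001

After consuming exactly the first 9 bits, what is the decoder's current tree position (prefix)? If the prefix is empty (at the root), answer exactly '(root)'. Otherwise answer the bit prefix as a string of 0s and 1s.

Bit 0: prefix='0' (no match yet)
Bit 1: prefix='01' (no match yet)
Bit 2: prefix='011' -> emit 'b', reset
Bit 3: prefix='0' (no match yet)
Bit 4: prefix='00' -> emit 'j', reset
Bit 5: prefix='0' (no match yet)
Bit 6: prefix='01' (no match yet)
Bit 7: prefix='010' -> emit 'f', reset
Bit 8: prefix='0' (no match yet)

Answer: 0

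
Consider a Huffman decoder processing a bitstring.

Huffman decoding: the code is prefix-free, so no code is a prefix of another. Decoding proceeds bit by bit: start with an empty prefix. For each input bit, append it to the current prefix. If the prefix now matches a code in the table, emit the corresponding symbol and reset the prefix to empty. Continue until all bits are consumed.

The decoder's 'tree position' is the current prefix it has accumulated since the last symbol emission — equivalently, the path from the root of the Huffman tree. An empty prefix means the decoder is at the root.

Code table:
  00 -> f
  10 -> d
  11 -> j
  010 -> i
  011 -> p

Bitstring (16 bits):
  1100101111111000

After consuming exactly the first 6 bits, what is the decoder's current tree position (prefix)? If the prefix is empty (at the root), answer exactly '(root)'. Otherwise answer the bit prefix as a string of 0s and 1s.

Bit 0: prefix='1' (no match yet)
Bit 1: prefix='11' -> emit 'j', reset
Bit 2: prefix='0' (no match yet)
Bit 3: prefix='00' -> emit 'f', reset
Bit 4: prefix='1' (no match yet)
Bit 5: prefix='10' -> emit 'd', reset

Answer: (root)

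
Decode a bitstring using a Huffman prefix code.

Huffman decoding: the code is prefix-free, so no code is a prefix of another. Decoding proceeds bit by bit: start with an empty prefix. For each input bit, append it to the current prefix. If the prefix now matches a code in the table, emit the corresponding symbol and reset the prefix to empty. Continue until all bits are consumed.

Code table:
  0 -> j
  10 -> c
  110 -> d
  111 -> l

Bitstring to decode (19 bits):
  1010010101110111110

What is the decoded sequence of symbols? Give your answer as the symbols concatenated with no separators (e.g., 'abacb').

Bit 0: prefix='1' (no match yet)
Bit 1: prefix='10' -> emit 'c', reset
Bit 2: prefix='1' (no match yet)
Bit 3: prefix='10' -> emit 'c', reset
Bit 4: prefix='0' -> emit 'j', reset
Bit 5: prefix='1' (no match yet)
Bit 6: prefix='10' -> emit 'c', reset
Bit 7: prefix='1' (no match yet)
Bit 8: prefix='10' -> emit 'c', reset
Bit 9: prefix='1' (no match yet)
Bit 10: prefix='11' (no match yet)
Bit 11: prefix='111' -> emit 'l', reset
Bit 12: prefix='0' -> emit 'j', reset
Bit 13: prefix='1' (no match yet)
Bit 14: prefix='11' (no match yet)
Bit 15: prefix='111' -> emit 'l', reset
Bit 16: prefix='1' (no match yet)
Bit 17: prefix='11' (no match yet)
Bit 18: prefix='110' -> emit 'd', reset

Answer: ccjccljld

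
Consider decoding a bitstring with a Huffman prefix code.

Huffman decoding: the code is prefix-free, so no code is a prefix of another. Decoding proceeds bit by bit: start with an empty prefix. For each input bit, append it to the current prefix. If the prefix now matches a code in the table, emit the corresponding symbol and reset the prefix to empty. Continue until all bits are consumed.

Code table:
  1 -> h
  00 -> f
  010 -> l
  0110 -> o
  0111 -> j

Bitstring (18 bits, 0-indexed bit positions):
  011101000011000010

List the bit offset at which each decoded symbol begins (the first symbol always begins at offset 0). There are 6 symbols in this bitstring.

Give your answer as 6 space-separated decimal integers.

Bit 0: prefix='0' (no match yet)
Bit 1: prefix='01' (no match yet)
Bit 2: prefix='011' (no match yet)
Bit 3: prefix='0111' -> emit 'j', reset
Bit 4: prefix='0' (no match yet)
Bit 5: prefix='01' (no match yet)
Bit 6: prefix='010' -> emit 'l', reset
Bit 7: prefix='0' (no match yet)
Bit 8: prefix='00' -> emit 'f', reset
Bit 9: prefix='0' (no match yet)
Bit 10: prefix='01' (no match yet)
Bit 11: prefix='011' (no match yet)
Bit 12: prefix='0110' -> emit 'o', reset
Bit 13: prefix='0' (no match yet)
Bit 14: prefix='00' -> emit 'f', reset
Bit 15: prefix='0' (no match yet)
Bit 16: prefix='01' (no match yet)
Bit 17: prefix='010' -> emit 'l', reset

Answer: 0 4 7 9 13 15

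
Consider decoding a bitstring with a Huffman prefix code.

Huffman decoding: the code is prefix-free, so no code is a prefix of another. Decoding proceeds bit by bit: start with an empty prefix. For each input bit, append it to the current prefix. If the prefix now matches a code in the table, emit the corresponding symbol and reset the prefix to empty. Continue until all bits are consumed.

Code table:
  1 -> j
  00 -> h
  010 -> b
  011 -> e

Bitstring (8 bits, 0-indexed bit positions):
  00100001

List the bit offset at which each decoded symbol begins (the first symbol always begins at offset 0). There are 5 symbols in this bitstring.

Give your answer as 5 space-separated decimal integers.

Bit 0: prefix='0' (no match yet)
Bit 1: prefix='00' -> emit 'h', reset
Bit 2: prefix='1' -> emit 'j', reset
Bit 3: prefix='0' (no match yet)
Bit 4: prefix='00' -> emit 'h', reset
Bit 5: prefix='0' (no match yet)
Bit 6: prefix='00' -> emit 'h', reset
Bit 7: prefix='1' -> emit 'j', reset

Answer: 0 2 3 5 7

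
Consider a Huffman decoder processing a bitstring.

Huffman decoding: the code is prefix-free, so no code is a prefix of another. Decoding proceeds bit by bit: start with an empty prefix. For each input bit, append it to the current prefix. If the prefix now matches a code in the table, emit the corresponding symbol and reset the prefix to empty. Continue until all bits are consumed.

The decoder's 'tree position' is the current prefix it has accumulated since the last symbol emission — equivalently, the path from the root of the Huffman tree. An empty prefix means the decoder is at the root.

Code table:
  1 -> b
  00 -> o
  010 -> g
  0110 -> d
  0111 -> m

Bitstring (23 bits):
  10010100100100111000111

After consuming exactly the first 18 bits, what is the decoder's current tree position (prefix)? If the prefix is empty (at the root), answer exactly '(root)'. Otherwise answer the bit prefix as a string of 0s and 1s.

Bit 0: prefix='1' -> emit 'b', reset
Bit 1: prefix='0' (no match yet)
Bit 2: prefix='00' -> emit 'o', reset
Bit 3: prefix='1' -> emit 'b', reset
Bit 4: prefix='0' (no match yet)
Bit 5: prefix='01' (no match yet)
Bit 6: prefix='010' -> emit 'g', reset
Bit 7: prefix='0' (no match yet)
Bit 8: prefix='01' (no match yet)
Bit 9: prefix='010' -> emit 'g', reset
Bit 10: prefix='0' (no match yet)
Bit 11: prefix='01' (no match yet)
Bit 12: prefix='010' -> emit 'g', reset
Bit 13: prefix='0' (no match yet)
Bit 14: prefix='01' (no match yet)
Bit 15: prefix='011' (no match yet)
Bit 16: prefix='0111' -> emit 'm', reset
Bit 17: prefix='0' (no match yet)

Answer: 0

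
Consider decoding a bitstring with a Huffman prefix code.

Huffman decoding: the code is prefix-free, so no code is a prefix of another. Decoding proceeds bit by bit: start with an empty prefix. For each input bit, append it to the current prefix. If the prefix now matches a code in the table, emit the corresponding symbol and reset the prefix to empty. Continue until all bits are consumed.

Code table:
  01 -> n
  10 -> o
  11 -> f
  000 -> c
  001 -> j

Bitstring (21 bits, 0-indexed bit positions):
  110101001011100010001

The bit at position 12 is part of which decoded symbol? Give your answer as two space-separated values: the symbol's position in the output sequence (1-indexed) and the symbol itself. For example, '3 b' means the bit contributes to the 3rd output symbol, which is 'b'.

Answer: 6 f

Derivation:
Bit 0: prefix='1' (no match yet)
Bit 1: prefix='11' -> emit 'f', reset
Bit 2: prefix='0' (no match yet)
Bit 3: prefix='01' -> emit 'n', reset
Bit 4: prefix='0' (no match yet)
Bit 5: prefix='01' -> emit 'n', reset
Bit 6: prefix='0' (no match yet)
Bit 7: prefix='00' (no match yet)
Bit 8: prefix='001' -> emit 'j', reset
Bit 9: prefix='0' (no match yet)
Bit 10: prefix='01' -> emit 'n', reset
Bit 11: prefix='1' (no match yet)
Bit 12: prefix='11' -> emit 'f', reset
Bit 13: prefix='0' (no match yet)
Bit 14: prefix='00' (no match yet)
Bit 15: prefix='000' -> emit 'c', reset
Bit 16: prefix='1' (no match yet)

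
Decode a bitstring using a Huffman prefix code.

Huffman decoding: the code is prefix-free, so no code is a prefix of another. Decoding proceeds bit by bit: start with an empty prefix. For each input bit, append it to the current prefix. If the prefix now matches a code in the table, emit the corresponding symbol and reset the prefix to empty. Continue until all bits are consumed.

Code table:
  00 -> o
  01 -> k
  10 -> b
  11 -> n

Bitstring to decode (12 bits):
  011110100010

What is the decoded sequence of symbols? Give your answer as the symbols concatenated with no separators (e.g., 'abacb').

Bit 0: prefix='0' (no match yet)
Bit 1: prefix='01' -> emit 'k', reset
Bit 2: prefix='1' (no match yet)
Bit 3: prefix='11' -> emit 'n', reset
Bit 4: prefix='1' (no match yet)
Bit 5: prefix='10' -> emit 'b', reset
Bit 6: prefix='1' (no match yet)
Bit 7: prefix='10' -> emit 'b', reset
Bit 8: prefix='0' (no match yet)
Bit 9: prefix='00' -> emit 'o', reset
Bit 10: prefix='1' (no match yet)
Bit 11: prefix='10' -> emit 'b', reset

Answer: knbbob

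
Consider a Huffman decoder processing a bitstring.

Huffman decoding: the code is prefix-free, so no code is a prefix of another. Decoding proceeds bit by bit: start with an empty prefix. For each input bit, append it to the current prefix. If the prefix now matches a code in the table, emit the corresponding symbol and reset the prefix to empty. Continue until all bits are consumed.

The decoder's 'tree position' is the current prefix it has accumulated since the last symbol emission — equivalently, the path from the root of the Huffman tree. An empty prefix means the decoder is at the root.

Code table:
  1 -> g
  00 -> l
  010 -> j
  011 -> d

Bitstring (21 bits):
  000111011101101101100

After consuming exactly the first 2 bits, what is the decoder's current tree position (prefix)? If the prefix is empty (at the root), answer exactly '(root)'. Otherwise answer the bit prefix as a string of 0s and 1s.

Answer: (root)

Derivation:
Bit 0: prefix='0' (no match yet)
Bit 1: prefix='00' -> emit 'l', reset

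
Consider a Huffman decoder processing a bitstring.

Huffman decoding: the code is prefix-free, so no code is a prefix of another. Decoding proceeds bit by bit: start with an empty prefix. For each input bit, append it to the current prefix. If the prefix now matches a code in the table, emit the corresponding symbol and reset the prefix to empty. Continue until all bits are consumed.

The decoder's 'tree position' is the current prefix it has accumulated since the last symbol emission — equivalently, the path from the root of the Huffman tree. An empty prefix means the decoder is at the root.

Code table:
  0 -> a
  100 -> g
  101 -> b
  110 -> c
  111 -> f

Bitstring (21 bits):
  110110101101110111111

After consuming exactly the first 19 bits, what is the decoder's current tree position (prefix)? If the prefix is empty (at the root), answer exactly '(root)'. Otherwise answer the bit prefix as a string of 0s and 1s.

Bit 0: prefix='1' (no match yet)
Bit 1: prefix='11' (no match yet)
Bit 2: prefix='110' -> emit 'c', reset
Bit 3: prefix='1' (no match yet)
Bit 4: prefix='11' (no match yet)
Bit 5: prefix='110' -> emit 'c', reset
Bit 6: prefix='1' (no match yet)
Bit 7: prefix='10' (no match yet)
Bit 8: prefix='101' -> emit 'b', reset
Bit 9: prefix='1' (no match yet)
Bit 10: prefix='10' (no match yet)
Bit 11: prefix='101' -> emit 'b', reset
Bit 12: prefix='1' (no match yet)
Bit 13: prefix='11' (no match yet)
Bit 14: prefix='110' -> emit 'c', reset
Bit 15: prefix='1' (no match yet)
Bit 16: prefix='11' (no match yet)
Bit 17: prefix='111' -> emit 'f', reset
Bit 18: prefix='1' (no match yet)

Answer: 1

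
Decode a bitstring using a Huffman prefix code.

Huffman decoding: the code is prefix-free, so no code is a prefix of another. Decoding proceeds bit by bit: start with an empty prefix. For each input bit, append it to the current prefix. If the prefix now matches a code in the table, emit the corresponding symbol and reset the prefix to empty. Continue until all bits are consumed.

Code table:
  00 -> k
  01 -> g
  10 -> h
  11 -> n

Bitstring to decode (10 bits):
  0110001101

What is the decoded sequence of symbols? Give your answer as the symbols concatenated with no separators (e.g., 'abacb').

Bit 0: prefix='0' (no match yet)
Bit 1: prefix='01' -> emit 'g', reset
Bit 2: prefix='1' (no match yet)
Bit 3: prefix='10' -> emit 'h', reset
Bit 4: prefix='0' (no match yet)
Bit 5: prefix='00' -> emit 'k', reset
Bit 6: prefix='1' (no match yet)
Bit 7: prefix='11' -> emit 'n', reset
Bit 8: prefix='0' (no match yet)
Bit 9: prefix='01' -> emit 'g', reset

Answer: ghkng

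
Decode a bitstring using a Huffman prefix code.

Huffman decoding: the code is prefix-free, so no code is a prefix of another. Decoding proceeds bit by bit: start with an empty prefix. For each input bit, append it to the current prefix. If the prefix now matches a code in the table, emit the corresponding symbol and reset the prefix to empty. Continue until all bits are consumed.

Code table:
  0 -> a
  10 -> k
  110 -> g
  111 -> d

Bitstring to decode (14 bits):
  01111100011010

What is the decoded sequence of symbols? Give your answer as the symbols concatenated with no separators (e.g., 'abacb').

Answer: adgaagk

Derivation:
Bit 0: prefix='0' -> emit 'a', reset
Bit 1: prefix='1' (no match yet)
Bit 2: prefix='11' (no match yet)
Bit 3: prefix='111' -> emit 'd', reset
Bit 4: prefix='1' (no match yet)
Bit 5: prefix='11' (no match yet)
Bit 6: prefix='110' -> emit 'g', reset
Bit 7: prefix='0' -> emit 'a', reset
Bit 8: prefix='0' -> emit 'a', reset
Bit 9: prefix='1' (no match yet)
Bit 10: prefix='11' (no match yet)
Bit 11: prefix='110' -> emit 'g', reset
Bit 12: prefix='1' (no match yet)
Bit 13: prefix='10' -> emit 'k', reset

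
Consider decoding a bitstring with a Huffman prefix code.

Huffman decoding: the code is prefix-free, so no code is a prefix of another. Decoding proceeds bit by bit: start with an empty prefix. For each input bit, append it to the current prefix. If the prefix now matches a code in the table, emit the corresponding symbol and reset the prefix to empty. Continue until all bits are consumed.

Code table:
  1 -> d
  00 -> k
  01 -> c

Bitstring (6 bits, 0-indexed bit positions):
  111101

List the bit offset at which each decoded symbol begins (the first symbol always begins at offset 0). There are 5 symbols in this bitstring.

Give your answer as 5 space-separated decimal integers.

Answer: 0 1 2 3 4

Derivation:
Bit 0: prefix='1' -> emit 'd', reset
Bit 1: prefix='1' -> emit 'd', reset
Bit 2: prefix='1' -> emit 'd', reset
Bit 3: prefix='1' -> emit 'd', reset
Bit 4: prefix='0' (no match yet)
Bit 5: prefix='01' -> emit 'c', reset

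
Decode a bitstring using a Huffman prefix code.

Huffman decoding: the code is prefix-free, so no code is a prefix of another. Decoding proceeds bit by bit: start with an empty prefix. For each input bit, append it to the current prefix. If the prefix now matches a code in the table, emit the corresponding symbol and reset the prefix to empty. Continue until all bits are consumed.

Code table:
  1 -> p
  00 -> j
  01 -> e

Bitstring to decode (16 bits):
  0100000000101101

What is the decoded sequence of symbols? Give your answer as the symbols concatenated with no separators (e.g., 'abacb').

Answer: ejjjjpepe

Derivation:
Bit 0: prefix='0' (no match yet)
Bit 1: prefix='01' -> emit 'e', reset
Bit 2: prefix='0' (no match yet)
Bit 3: prefix='00' -> emit 'j', reset
Bit 4: prefix='0' (no match yet)
Bit 5: prefix='00' -> emit 'j', reset
Bit 6: prefix='0' (no match yet)
Bit 7: prefix='00' -> emit 'j', reset
Bit 8: prefix='0' (no match yet)
Bit 9: prefix='00' -> emit 'j', reset
Bit 10: prefix='1' -> emit 'p', reset
Bit 11: prefix='0' (no match yet)
Bit 12: prefix='01' -> emit 'e', reset
Bit 13: prefix='1' -> emit 'p', reset
Bit 14: prefix='0' (no match yet)
Bit 15: prefix='01' -> emit 'e', reset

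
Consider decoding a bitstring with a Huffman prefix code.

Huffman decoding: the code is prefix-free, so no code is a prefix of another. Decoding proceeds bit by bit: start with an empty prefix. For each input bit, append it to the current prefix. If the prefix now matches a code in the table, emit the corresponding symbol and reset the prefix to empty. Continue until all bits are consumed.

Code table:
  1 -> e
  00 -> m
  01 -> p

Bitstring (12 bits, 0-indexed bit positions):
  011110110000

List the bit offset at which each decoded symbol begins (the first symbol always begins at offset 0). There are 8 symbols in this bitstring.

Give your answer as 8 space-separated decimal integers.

Answer: 0 2 3 4 5 7 8 10

Derivation:
Bit 0: prefix='0' (no match yet)
Bit 1: prefix='01' -> emit 'p', reset
Bit 2: prefix='1' -> emit 'e', reset
Bit 3: prefix='1' -> emit 'e', reset
Bit 4: prefix='1' -> emit 'e', reset
Bit 5: prefix='0' (no match yet)
Bit 6: prefix='01' -> emit 'p', reset
Bit 7: prefix='1' -> emit 'e', reset
Bit 8: prefix='0' (no match yet)
Bit 9: prefix='00' -> emit 'm', reset
Bit 10: prefix='0' (no match yet)
Bit 11: prefix='00' -> emit 'm', reset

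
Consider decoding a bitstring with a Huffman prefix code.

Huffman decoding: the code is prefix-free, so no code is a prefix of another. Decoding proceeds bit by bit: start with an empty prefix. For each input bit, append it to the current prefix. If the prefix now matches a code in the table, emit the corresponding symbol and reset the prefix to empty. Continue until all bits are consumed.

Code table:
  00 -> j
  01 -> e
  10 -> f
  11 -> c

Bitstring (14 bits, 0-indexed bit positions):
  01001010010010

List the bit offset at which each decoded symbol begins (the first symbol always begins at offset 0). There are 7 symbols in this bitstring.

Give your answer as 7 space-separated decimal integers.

Answer: 0 2 4 6 8 10 12

Derivation:
Bit 0: prefix='0' (no match yet)
Bit 1: prefix='01' -> emit 'e', reset
Bit 2: prefix='0' (no match yet)
Bit 3: prefix='00' -> emit 'j', reset
Bit 4: prefix='1' (no match yet)
Bit 5: prefix='10' -> emit 'f', reset
Bit 6: prefix='1' (no match yet)
Bit 7: prefix='10' -> emit 'f', reset
Bit 8: prefix='0' (no match yet)
Bit 9: prefix='01' -> emit 'e', reset
Bit 10: prefix='0' (no match yet)
Bit 11: prefix='00' -> emit 'j', reset
Bit 12: prefix='1' (no match yet)
Bit 13: prefix='10' -> emit 'f', reset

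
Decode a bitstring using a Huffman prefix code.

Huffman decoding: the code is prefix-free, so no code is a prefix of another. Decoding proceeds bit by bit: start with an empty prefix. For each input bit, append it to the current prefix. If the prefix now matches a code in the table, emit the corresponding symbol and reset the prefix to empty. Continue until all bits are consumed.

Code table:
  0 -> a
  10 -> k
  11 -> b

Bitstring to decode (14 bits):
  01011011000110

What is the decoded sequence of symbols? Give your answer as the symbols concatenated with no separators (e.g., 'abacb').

Answer: akbabaaaba

Derivation:
Bit 0: prefix='0' -> emit 'a', reset
Bit 1: prefix='1' (no match yet)
Bit 2: prefix='10' -> emit 'k', reset
Bit 3: prefix='1' (no match yet)
Bit 4: prefix='11' -> emit 'b', reset
Bit 5: prefix='0' -> emit 'a', reset
Bit 6: prefix='1' (no match yet)
Bit 7: prefix='11' -> emit 'b', reset
Bit 8: prefix='0' -> emit 'a', reset
Bit 9: prefix='0' -> emit 'a', reset
Bit 10: prefix='0' -> emit 'a', reset
Bit 11: prefix='1' (no match yet)
Bit 12: prefix='11' -> emit 'b', reset
Bit 13: prefix='0' -> emit 'a', reset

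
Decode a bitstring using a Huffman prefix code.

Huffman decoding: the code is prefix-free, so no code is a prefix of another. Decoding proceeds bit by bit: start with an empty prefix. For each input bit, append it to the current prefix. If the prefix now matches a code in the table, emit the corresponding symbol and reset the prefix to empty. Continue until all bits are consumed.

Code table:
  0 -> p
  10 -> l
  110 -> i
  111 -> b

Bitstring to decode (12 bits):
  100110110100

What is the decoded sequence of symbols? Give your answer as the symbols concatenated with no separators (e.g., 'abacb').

Answer: lpiilp

Derivation:
Bit 0: prefix='1' (no match yet)
Bit 1: prefix='10' -> emit 'l', reset
Bit 2: prefix='0' -> emit 'p', reset
Bit 3: prefix='1' (no match yet)
Bit 4: prefix='11' (no match yet)
Bit 5: prefix='110' -> emit 'i', reset
Bit 6: prefix='1' (no match yet)
Bit 7: prefix='11' (no match yet)
Bit 8: prefix='110' -> emit 'i', reset
Bit 9: prefix='1' (no match yet)
Bit 10: prefix='10' -> emit 'l', reset
Bit 11: prefix='0' -> emit 'p', reset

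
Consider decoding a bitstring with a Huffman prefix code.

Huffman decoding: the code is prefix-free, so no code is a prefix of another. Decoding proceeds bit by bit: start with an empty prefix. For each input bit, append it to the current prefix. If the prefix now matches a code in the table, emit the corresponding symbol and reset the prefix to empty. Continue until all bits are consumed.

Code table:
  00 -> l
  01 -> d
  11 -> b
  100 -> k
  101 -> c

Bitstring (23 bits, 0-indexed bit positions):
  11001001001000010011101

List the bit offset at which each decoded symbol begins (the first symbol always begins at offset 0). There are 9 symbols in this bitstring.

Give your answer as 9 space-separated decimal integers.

Bit 0: prefix='1' (no match yet)
Bit 1: prefix='11' -> emit 'b', reset
Bit 2: prefix='0' (no match yet)
Bit 3: prefix='00' -> emit 'l', reset
Bit 4: prefix='1' (no match yet)
Bit 5: prefix='10' (no match yet)
Bit 6: prefix='100' -> emit 'k', reset
Bit 7: prefix='1' (no match yet)
Bit 8: prefix='10' (no match yet)
Bit 9: prefix='100' -> emit 'k', reset
Bit 10: prefix='1' (no match yet)
Bit 11: prefix='10' (no match yet)
Bit 12: prefix='100' -> emit 'k', reset
Bit 13: prefix='0' (no match yet)
Bit 14: prefix='00' -> emit 'l', reset
Bit 15: prefix='1' (no match yet)
Bit 16: prefix='10' (no match yet)
Bit 17: prefix='100' -> emit 'k', reset
Bit 18: prefix='1' (no match yet)
Bit 19: prefix='11' -> emit 'b', reset
Bit 20: prefix='1' (no match yet)
Bit 21: prefix='10' (no match yet)
Bit 22: prefix='101' -> emit 'c', reset

Answer: 0 2 4 7 10 13 15 18 20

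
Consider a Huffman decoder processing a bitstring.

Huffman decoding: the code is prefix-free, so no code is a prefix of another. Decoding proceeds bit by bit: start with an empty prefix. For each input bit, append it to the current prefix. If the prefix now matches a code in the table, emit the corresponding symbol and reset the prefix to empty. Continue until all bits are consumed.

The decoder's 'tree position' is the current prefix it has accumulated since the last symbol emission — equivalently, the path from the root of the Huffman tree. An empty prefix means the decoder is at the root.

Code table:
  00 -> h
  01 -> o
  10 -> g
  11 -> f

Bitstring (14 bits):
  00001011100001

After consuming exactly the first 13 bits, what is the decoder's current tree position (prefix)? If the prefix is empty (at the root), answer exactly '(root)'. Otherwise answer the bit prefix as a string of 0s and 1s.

Bit 0: prefix='0' (no match yet)
Bit 1: prefix='00' -> emit 'h', reset
Bit 2: prefix='0' (no match yet)
Bit 3: prefix='00' -> emit 'h', reset
Bit 4: prefix='1' (no match yet)
Bit 5: prefix='10' -> emit 'g', reset
Bit 6: prefix='1' (no match yet)
Bit 7: prefix='11' -> emit 'f', reset
Bit 8: prefix='1' (no match yet)
Bit 9: prefix='10' -> emit 'g', reset
Bit 10: prefix='0' (no match yet)
Bit 11: prefix='00' -> emit 'h', reset
Bit 12: prefix='0' (no match yet)

Answer: 0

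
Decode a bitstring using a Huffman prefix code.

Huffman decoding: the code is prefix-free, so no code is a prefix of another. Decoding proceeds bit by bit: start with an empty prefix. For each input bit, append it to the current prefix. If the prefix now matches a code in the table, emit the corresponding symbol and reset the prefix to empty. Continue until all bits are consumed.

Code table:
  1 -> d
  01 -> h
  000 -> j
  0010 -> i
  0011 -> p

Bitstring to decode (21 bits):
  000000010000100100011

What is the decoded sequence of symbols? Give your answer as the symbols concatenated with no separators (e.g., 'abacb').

Answer: jjhjhip

Derivation:
Bit 0: prefix='0' (no match yet)
Bit 1: prefix='00' (no match yet)
Bit 2: prefix='000' -> emit 'j', reset
Bit 3: prefix='0' (no match yet)
Bit 4: prefix='00' (no match yet)
Bit 5: prefix='000' -> emit 'j', reset
Bit 6: prefix='0' (no match yet)
Bit 7: prefix='01' -> emit 'h', reset
Bit 8: prefix='0' (no match yet)
Bit 9: prefix='00' (no match yet)
Bit 10: prefix='000' -> emit 'j', reset
Bit 11: prefix='0' (no match yet)
Bit 12: prefix='01' -> emit 'h', reset
Bit 13: prefix='0' (no match yet)
Bit 14: prefix='00' (no match yet)
Bit 15: prefix='001' (no match yet)
Bit 16: prefix='0010' -> emit 'i', reset
Bit 17: prefix='0' (no match yet)
Bit 18: prefix='00' (no match yet)
Bit 19: prefix='001' (no match yet)
Bit 20: prefix='0011' -> emit 'p', reset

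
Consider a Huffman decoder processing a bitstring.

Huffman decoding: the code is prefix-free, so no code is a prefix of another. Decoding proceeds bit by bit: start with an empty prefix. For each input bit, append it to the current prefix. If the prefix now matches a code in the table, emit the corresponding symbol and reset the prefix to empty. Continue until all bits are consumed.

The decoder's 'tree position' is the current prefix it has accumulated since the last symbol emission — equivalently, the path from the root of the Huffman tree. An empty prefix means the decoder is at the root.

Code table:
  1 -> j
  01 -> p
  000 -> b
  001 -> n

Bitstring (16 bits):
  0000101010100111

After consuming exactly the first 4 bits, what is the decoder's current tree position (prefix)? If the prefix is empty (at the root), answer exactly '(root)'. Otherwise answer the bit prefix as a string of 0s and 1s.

Answer: 0

Derivation:
Bit 0: prefix='0' (no match yet)
Bit 1: prefix='00' (no match yet)
Bit 2: prefix='000' -> emit 'b', reset
Bit 3: prefix='0' (no match yet)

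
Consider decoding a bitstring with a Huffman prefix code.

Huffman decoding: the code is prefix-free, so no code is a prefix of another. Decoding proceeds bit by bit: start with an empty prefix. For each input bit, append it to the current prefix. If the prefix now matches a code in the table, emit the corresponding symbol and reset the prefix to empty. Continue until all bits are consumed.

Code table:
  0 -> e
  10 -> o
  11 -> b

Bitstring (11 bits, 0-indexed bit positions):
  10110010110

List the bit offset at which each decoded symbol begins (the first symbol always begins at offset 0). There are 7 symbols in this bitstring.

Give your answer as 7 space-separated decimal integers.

Answer: 0 2 4 5 6 8 10

Derivation:
Bit 0: prefix='1' (no match yet)
Bit 1: prefix='10' -> emit 'o', reset
Bit 2: prefix='1' (no match yet)
Bit 3: prefix='11' -> emit 'b', reset
Bit 4: prefix='0' -> emit 'e', reset
Bit 5: prefix='0' -> emit 'e', reset
Bit 6: prefix='1' (no match yet)
Bit 7: prefix='10' -> emit 'o', reset
Bit 8: prefix='1' (no match yet)
Bit 9: prefix='11' -> emit 'b', reset
Bit 10: prefix='0' -> emit 'e', reset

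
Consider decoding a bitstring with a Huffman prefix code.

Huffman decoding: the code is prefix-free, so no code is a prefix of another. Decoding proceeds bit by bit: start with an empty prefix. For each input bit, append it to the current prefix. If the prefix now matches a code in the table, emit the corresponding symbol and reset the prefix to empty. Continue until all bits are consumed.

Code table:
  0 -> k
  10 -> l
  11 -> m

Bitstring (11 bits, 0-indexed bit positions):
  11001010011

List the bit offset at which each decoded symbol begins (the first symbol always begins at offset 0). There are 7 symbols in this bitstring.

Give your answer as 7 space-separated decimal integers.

Bit 0: prefix='1' (no match yet)
Bit 1: prefix='11' -> emit 'm', reset
Bit 2: prefix='0' -> emit 'k', reset
Bit 3: prefix='0' -> emit 'k', reset
Bit 4: prefix='1' (no match yet)
Bit 5: prefix='10' -> emit 'l', reset
Bit 6: prefix='1' (no match yet)
Bit 7: prefix='10' -> emit 'l', reset
Bit 8: prefix='0' -> emit 'k', reset
Bit 9: prefix='1' (no match yet)
Bit 10: prefix='11' -> emit 'm', reset

Answer: 0 2 3 4 6 8 9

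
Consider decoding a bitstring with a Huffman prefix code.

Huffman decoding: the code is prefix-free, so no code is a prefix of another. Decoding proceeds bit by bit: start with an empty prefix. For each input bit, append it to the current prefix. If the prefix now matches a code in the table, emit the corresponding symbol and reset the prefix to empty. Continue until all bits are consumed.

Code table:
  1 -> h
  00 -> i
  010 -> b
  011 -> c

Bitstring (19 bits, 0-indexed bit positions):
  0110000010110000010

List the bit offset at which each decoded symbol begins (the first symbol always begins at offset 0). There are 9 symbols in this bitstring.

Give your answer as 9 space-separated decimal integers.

Answer: 0 3 5 7 10 11 12 14 16

Derivation:
Bit 0: prefix='0' (no match yet)
Bit 1: prefix='01' (no match yet)
Bit 2: prefix='011' -> emit 'c', reset
Bit 3: prefix='0' (no match yet)
Bit 4: prefix='00' -> emit 'i', reset
Bit 5: prefix='0' (no match yet)
Bit 6: prefix='00' -> emit 'i', reset
Bit 7: prefix='0' (no match yet)
Bit 8: prefix='01' (no match yet)
Bit 9: prefix='010' -> emit 'b', reset
Bit 10: prefix='1' -> emit 'h', reset
Bit 11: prefix='1' -> emit 'h', reset
Bit 12: prefix='0' (no match yet)
Bit 13: prefix='00' -> emit 'i', reset
Bit 14: prefix='0' (no match yet)
Bit 15: prefix='00' -> emit 'i', reset
Bit 16: prefix='0' (no match yet)
Bit 17: prefix='01' (no match yet)
Bit 18: prefix='010' -> emit 'b', reset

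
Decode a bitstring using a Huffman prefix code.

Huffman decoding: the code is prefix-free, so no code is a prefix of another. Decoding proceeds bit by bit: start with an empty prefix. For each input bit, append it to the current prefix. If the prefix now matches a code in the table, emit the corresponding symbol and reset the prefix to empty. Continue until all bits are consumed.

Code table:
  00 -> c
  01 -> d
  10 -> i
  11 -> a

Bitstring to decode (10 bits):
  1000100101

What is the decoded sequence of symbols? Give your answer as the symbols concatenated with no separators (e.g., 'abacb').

Bit 0: prefix='1' (no match yet)
Bit 1: prefix='10' -> emit 'i', reset
Bit 2: prefix='0' (no match yet)
Bit 3: prefix='00' -> emit 'c', reset
Bit 4: prefix='1' (no match yet)
Bit 5: prefix='10' -> emit 'i', reset
Bit 6: prefix='0' (no match yet)
Bit 7: prefix='01' -> emit 'd', reset
Bit 8: prefix='0' (no match yet)
Bit 9: prefix='01' -> emit 'd', reset

Answer: icidd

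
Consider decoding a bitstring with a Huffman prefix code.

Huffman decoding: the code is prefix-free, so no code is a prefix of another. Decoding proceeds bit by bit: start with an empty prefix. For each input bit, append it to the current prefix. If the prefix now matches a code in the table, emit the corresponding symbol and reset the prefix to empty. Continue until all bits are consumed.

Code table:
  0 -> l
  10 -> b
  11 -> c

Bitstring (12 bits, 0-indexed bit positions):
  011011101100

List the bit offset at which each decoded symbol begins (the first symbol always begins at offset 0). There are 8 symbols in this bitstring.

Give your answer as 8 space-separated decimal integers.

Bit 0: prefix='0' -> emit 'l', reset
Bit 1: prefix='1' (no match yet)
Bit 2: prefix='11' -> emit 'c', reset
Bit 3: prefix='0' -> emit 'l', reset
Bit 4: prefix='1' (no match yet)
Bit 5: prefix='11' -> emit 'c', reset
Bit 6: prefix='1' (no match yet)
Bit 7: prefix='10' -> emit 'b', reset
Bit 8: prefix='1' (no match yet)
Bit 9: prefix='11' -> emit 'c', reset
Bit 10: prefix='0' -> emit 'l', reset
Bit 11: prefix='0' -> emit 'l', reset

Answer: 0 1 3 4 6 8 10 11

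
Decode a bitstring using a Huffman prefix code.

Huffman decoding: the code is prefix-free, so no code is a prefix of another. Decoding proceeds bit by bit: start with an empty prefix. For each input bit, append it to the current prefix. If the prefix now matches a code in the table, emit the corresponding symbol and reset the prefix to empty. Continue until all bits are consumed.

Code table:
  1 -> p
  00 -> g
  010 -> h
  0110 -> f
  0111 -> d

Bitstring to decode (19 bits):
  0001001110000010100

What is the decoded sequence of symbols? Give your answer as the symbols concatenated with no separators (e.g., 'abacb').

Answer: ghdgghpg

Derivation:
Bit 0: prefix='0' (no match yet)
Bit 1: prefix='00' -> emit 'g', reset
Bit 2: prefix='0' (no match yet)
Bit 3: prefix='01' (no match yet)
Bit 4: prefix='010' -> emit 'h', reset
Bit 5: prefix='0' (no match yet)
Bit 6: prefix='01' (no match yet)
Bit 7: prefix='011' (no match yet)
Bit 8: prefix='0111' -> emit 'd', reset
Bit 9: prefix='0' (no match yet)
Bit 10: prefix='00' -> emit 'g', reset
Bit 11: prefix='0' (no match yet)
Bit 12: prefix='00' -> emit 'g', reset
Bit 13: prefix='0' (no match yet)
Bit 14: prefix='01' (no match yet)
Bit 15: prefix='010' -> emit 'h', reset
Bit 16: prefix='1' -> emit 'p', reset
Bit 17: prefix='0' (no match yet)
Bit 18: prefix='00' -> emit 'g', reset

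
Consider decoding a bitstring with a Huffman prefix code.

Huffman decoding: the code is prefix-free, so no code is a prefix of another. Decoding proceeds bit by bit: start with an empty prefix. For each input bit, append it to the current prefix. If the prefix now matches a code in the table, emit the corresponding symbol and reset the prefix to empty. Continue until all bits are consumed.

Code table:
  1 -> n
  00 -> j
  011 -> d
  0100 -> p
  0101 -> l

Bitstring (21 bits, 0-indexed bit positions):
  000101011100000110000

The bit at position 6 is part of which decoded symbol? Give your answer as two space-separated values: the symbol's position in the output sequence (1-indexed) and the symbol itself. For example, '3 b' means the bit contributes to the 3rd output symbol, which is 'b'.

Bit 0: prefix='0' (no match yet)
Bit 1: prefix='00' -> emit 'j', reset
Bit 2: prefix='0' (no match yet)
Bit 3: prefix='01' (no match yet)
Bit 4: prefix='010' (no match yet)
Bit 5: prefix='0101' -> emit 'l', reset
Bit 6: prefix='0' (no match yet)
Bit 7: prefix='01' (no match yet)
Bit 8: prefix='011' -> emit 'd', reset
Bit 9: prefix='1' -> emit 'n', reset
Bit 10: prefix='0' (no match yet)

Answer: 3 d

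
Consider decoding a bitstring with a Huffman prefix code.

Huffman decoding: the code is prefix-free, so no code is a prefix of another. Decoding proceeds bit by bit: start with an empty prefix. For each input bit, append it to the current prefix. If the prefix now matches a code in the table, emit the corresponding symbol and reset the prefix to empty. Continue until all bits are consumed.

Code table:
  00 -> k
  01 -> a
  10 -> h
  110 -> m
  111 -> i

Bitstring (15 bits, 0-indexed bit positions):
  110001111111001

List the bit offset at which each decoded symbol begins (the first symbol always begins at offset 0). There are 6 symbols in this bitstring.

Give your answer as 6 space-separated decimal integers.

Answer: 0 3 5 8 11 13

Derivation:
Bit 0: prefix='1' (no match yet)
Bit 1: prefix='11' (no match yet)
Bit 2: prefix='110' -> emit 'm', reset
Bit 3: prefix='0' (no match yet)
Bit 4: prefix='00' -> emit 'k', reset
Bit 5: prefix='1' (no match yet)
Bit 6: prefix='11' (no match yet)
Bit 7: prefix='111' -> emit 'i', reset
Bit 8: prefix='1' (no match yet)
Bit 9: prefix='11' (no match yet)
Bit 10: prefix='111' -> emit 'i', reset
Bit 11: prefix='1' (no match yet)
Bit 12: prefix='10' -> emit 'h', reset
Bit 13: prefix='0' (no match yet)
Bit 14: prefix='01' -> emit 'a', reset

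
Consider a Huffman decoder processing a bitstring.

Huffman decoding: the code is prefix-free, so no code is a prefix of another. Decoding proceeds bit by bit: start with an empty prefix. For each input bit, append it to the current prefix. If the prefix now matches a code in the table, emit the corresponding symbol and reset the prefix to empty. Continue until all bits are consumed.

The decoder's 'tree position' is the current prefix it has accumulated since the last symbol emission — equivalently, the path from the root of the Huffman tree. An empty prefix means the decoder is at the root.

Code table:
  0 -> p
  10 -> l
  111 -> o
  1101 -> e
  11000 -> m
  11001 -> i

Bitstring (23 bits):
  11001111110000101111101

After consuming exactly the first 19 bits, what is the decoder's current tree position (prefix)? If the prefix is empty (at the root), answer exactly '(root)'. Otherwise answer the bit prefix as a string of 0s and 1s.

Answer: (root)

Derivation:
Bit 0: prefix='1' (no match yet)
Bit 1: prefix='11' (no match yet)
Bit 2: prefix='110' (no match yet)
Bit 3: prefix='1100' (no match yet)
Bit 4: prefix='11001' -> emit 'i', reset
Bit 5: prefix='1' (no match yet)
Bit 6: prefix='11' (no match yet)
Bit 7: prefix='111' -> emit 'o', reset
Bit 8: prefix='1' (no match yet)
Bit 9: prefix='11' (no match yet)
Bit 10: prefix='110' (no match yet)
Bit 11: prefix='1100' (no match yet)
Bit 12: prefix='11000' -> emit 'm', reset
Bit 13: prefix='0' -> emit 'p', reset
Bit 14: prefix='1' (no match yet)
Bit 15: prefix='10' -> emit 'l', reset
Bit 16: prefix='1' (no match yet)
Bit 17: prefix='11' (no match yet)
Bit 18: prefix='111' -> emit 'o', reset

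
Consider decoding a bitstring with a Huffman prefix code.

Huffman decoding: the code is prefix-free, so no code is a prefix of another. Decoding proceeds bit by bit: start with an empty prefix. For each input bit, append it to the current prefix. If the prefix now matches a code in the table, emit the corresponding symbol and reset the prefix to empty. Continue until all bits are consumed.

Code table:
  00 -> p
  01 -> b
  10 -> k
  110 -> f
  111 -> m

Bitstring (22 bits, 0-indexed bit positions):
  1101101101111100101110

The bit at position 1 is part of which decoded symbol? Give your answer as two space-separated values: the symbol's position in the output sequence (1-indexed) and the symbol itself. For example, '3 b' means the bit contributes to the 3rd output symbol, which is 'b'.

Bit 0: prefix='1' (no match yet)
Bit 1: prefix='11' (no match yet)
Bit 2: prefix='110' -> emit 'f', reset
Bit 3: prefix='1' (no match yet)
Bit 4: prefix='11' (no match yet)
Bit 5: prefix='110' -> emit 'f', reset

Answer: 1 f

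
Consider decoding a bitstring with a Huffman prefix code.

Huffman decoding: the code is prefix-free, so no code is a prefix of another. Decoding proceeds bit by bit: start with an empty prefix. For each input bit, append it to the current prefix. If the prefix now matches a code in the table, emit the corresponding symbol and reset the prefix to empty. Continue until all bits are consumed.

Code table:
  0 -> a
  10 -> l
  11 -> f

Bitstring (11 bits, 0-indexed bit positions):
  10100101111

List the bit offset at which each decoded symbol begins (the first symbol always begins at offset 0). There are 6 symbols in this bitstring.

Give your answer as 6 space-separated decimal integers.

Bit 0: prefix='1' (no match yet)
Bit 1: prefix='10' -> emit 'l', reset
Bit 2: prefix='1' (no match yet)
Bit 3: prefix='10' -> emit 'l', reset
Bit 4: prefix='0' -> emit 'a', reset
Bit 5: prefix='1' (no match yet)
Bit 6: prefix='10' -> emit 'l', reset
Bit 7: prefix='1' (no match yet)
Bit 8: prefix='11' -> emit 'f', reset
Bit 9: prefix='1' (no match yet)
Bit 10: prefix='11' -> emit 'f', reset

Answer: 0 2 4 5 7 9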